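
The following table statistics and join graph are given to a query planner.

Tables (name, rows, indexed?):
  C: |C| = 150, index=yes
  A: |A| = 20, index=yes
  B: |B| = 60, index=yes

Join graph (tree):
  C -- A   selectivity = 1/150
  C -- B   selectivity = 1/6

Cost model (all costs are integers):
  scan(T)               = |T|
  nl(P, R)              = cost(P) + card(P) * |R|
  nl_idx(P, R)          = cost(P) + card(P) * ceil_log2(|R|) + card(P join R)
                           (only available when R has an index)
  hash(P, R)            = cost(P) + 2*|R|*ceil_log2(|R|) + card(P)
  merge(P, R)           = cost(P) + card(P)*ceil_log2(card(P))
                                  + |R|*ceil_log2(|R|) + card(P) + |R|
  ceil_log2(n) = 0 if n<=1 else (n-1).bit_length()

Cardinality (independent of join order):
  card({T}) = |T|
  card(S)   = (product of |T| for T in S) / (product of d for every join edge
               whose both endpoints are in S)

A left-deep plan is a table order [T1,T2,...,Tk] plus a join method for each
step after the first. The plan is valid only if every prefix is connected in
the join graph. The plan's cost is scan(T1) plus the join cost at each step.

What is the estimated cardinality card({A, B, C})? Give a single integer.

200

Tables in S: A(20), B(60), C(150)
Edges inside S: C-A(d=150), C-B(d=6)
numerator = 20 * 60 * 150 = 180000
denominator = 150 * 6 = 900
card(S) = 180000 / 900 = 200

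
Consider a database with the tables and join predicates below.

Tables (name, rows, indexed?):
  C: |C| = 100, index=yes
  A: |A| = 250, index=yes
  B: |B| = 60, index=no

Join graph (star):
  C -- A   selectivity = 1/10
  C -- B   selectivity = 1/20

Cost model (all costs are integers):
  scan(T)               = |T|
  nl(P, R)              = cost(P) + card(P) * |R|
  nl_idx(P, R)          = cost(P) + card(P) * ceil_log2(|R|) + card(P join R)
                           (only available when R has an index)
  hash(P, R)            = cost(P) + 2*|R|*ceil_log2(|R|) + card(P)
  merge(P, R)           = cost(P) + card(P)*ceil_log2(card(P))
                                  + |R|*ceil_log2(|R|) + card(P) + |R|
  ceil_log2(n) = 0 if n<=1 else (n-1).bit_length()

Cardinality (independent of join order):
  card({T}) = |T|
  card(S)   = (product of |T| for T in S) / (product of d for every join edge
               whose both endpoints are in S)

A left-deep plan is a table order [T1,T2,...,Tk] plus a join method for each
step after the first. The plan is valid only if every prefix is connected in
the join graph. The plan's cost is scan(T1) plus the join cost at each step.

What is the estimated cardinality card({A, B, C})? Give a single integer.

Tables in S: A(250), B(60), C(100)
Edges inside S: C-A(d=10), C-B(d=20)
numerator = 250 * 60 * 100 = 1500000
denominator = 10 * 20 = 200
card(S) = 1500000 / 200 = 7500

7500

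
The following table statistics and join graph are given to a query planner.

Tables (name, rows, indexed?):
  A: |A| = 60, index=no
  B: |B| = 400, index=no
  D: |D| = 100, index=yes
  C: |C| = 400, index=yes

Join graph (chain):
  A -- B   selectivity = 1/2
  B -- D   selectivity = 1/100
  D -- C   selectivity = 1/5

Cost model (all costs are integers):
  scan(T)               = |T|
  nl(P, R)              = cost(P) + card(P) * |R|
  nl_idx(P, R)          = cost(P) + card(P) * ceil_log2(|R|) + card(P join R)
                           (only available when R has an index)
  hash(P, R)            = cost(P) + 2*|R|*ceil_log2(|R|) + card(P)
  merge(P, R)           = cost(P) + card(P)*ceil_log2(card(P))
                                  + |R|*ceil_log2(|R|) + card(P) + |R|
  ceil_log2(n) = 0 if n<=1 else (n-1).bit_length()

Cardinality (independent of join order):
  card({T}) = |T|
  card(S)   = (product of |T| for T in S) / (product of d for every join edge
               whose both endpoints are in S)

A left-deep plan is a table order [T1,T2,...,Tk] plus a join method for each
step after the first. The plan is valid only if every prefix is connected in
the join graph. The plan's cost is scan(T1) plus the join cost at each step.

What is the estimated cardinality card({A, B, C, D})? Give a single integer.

960000

Tables in S: A(60), B(400), C(400), D(100)
Edges inside S: A-B(d=2), B-D(d=100), D-C(d=5)
numerator = 60 * 400 * 400 * 100 = 960000000
denominator = 2 * 100 * 5 = 1000
card(S) = 960000000 / 1000 = 960000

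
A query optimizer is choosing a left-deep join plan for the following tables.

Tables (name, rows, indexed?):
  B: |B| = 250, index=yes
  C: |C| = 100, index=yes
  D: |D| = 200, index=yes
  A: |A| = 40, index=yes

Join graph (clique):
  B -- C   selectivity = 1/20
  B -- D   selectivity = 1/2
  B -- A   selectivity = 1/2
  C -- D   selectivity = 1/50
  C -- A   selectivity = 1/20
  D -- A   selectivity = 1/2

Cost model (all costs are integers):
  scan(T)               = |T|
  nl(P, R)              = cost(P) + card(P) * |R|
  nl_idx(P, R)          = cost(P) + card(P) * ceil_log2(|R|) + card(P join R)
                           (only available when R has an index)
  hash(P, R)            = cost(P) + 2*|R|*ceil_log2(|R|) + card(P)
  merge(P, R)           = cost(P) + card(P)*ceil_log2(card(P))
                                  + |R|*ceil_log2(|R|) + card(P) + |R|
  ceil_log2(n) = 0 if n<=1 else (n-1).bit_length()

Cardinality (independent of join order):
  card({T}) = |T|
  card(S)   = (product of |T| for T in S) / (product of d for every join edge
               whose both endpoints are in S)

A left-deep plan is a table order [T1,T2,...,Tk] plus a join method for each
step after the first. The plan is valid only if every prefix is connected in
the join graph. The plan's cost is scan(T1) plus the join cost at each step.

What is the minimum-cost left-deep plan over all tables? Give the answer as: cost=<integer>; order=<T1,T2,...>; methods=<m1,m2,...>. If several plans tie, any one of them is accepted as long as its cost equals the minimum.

Selinger DP (subsets sized 1..n):
  {B}: scan cost=250, card=250
  {C}: scan cost=100, card=100
  {D}: scan cost=200, card=200
  {A}: scan cost=40, card=40
  {BC}: card=1250; try (C,hash)→1900, (B,nl_idx)→2150, (B,merge)→3150, (C,nl_idx)→3250, (C,merge)→3300, (B,hash)→4200 …(+2); best=1900 via (C,hash)
  {BD}: card=25000; try (D,hash)→3700, (B,merge)→4250, (D,merge)→4300, (B,hash)→4400, (B,nl_idx)→26800, (D,nl_idx)→27250 …(+2); best=3700 via (D,hash)
  {AB}: card=5000; try (A,hash)→980, (B,merge)→2570, (A,merge)→2780, (B,hash)→4080, (B,nl_idx)→5360, (A,nl_idx)→6750 …(+2); best=980 via (A,hash)
  {CD}: card=400; try (D,nl_idx)→1300, (C,hash)→1800, (C,nl_idx)→2000, (D,merge)→2700, (C,merge)→2800, (D,hash)→3400 …(+2); best=1300 via (D,nl_idx)
  {AC}: card=200; try (C,nl_idx)→520, (A,hash)→680, (A,nl_idx)→900, (C,merge)→1120, (A,merge)→1180, (C,hash)→1480 …(+2); best=520 via (C,nl_idx)
  {AD}: card=4000; try (A,hash)→880, (D,merge)→2120, (A,merge)→2280, (D,hash)→3280, (D,nl_idx)→4360, (A,nl_idx)→5400 …(+2); best=880 via (A,hash)
  {BCD}: card=2500; try (B,hash)→5700, (D,hash)→6350, (B,nl_idx)→7000, (B,merge)→7550, (D,nl_idx)→14400, (D,merge)→18700 …(+6); best=5700 via (B,hash)
  {ABC}: card=1250; try (B,nl_idx)→3370, (A,hash)→3630, (B,merge)→4570, (B,hash)→4720, (C,hash)→7380, (A,nl_idx)→10650 …(+6); best=3370 via (B,nl_idx)
  {ABD}: card=250000; try (B,hash)→8880, (D,hash)→9180, (A,hash)→29180, (B,merge)→55130, (D,merge)→72780, (B,nl_idx)→282880 …(+6); best=8880 via (B,hash)
  {ACD}: card=400; try (A,hash)→2180, (D,nl_idx)→2520, (D,hash)→3920, (A,nl_idx)→4100, (D,merge)→4120, (A,merge)→5580 …(+6); best=2180 via (A,hash)
  {ABCD}: card=1250; try (B,hash)→6580, (B,nl_idx)→6630, (D,hash)→7820, (B,merge)→8430, (A,hash)→8680, (D,nl_idx)→14620 …(+10); best=6580 via (B,hash)

cost=6580; order=C,D,A,B; methods=nl_idx,hash,hash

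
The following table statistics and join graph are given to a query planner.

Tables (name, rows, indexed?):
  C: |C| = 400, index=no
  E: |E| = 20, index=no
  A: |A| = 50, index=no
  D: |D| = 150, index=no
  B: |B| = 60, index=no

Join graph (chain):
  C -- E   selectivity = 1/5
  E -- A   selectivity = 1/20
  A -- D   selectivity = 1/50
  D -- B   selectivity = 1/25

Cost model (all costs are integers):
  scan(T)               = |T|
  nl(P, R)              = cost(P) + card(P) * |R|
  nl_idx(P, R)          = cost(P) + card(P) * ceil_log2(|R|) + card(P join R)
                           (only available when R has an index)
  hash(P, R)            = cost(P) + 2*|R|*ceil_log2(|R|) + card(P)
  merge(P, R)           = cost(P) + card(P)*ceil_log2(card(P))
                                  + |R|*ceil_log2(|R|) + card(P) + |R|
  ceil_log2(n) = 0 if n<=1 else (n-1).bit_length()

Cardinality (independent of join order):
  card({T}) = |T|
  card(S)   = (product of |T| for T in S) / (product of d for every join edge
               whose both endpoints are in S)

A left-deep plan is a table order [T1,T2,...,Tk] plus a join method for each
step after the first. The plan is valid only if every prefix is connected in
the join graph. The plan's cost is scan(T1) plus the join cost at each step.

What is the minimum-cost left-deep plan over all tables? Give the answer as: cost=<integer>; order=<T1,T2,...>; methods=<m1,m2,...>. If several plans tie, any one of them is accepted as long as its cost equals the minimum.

Selinger DP (subsets sized 1..n):
  {C}: scan cost=400, card=400
  {E}: scan cost=20, card=20
  {A}: scan cost=50, card=50
  {D}: scan cost=150, card=150
  {B}: scan cost=60, card=60
  {CE}: card=1600; try (E,hash)→1000, (C,merge)→4140, (E,merge)→4520, (C,hash)→7240, (C,nl)→8020, (E,nl)→8400; best=1000 via (E,hash)
  {AE}: card=50; try (E,hash)→300, (A,merge)→490, (E,merge)→520, (A,hash)→640, (A,nl)→1020, (E,nl)→1050; best=300 via (E,hash)
  {AD}: card=150; try (A,hash)→900, (D,merge)→1750, (A,merge)→1850, (D,hash)→2500, (D,nl)→7550, (A,nl)→7650; best=900 via (A,hash)
  {BD}: card=360; try (B,hash)→1020, (D,merge)→1830, (B,merge)→1920, (D,hash)→2520, (D,nl)→9060, (B,nl)→9150; best=1020 via (B,hash)
  {ACE}: card=4000; try (A,hash)→3200, (C,merge)→4650, (C,hash)→7550, (C,nl)→20300, (A,merge)→20550, (A,nl)→81000; best=3200 via (A,hash)
  {ADE}: card=150; try (E,hash)→1250, (D,merge)→2000, (E,merge)→2370, (D,hash)→2750, (E,nl)→3900, (D,nl)→7800; best=1250 via (E,hash)
  {ABD}: card=360; try (B,hash)→1770, (A,hash)→1980, (B,merge)→2670, (A,merge)→4970, (B,nl)→9900, (A,nl)→19020; best=1770 via (B,hash)
  {ACDE}: card=12000; try (C,merge)→6600, (C,hash)→8600, (D,hash)→9600, (D,merge)→56550, (C,nl)→61250, (D,nl)→603200; best=6600 via (C,merge)
  {ABDE}: card=360; try (B,hash)→2120, (E,hash)→2330, (B,merge)→3020, (E,merge)→5490, (E,nl)→8970, (B,nl)→10250; best=2120 via (B,hash)
  {ABCDE}: card=28800; try (C,hash)→9680, (C,merge)→9720, (B,hash)→19320, (C,nl)→146120, (B,merge)→187020, (B,nl)→726600; best=9680 via (C,hash)

cost=9680; order=D,A,E,B,C; methods=hash,hash,hash,hash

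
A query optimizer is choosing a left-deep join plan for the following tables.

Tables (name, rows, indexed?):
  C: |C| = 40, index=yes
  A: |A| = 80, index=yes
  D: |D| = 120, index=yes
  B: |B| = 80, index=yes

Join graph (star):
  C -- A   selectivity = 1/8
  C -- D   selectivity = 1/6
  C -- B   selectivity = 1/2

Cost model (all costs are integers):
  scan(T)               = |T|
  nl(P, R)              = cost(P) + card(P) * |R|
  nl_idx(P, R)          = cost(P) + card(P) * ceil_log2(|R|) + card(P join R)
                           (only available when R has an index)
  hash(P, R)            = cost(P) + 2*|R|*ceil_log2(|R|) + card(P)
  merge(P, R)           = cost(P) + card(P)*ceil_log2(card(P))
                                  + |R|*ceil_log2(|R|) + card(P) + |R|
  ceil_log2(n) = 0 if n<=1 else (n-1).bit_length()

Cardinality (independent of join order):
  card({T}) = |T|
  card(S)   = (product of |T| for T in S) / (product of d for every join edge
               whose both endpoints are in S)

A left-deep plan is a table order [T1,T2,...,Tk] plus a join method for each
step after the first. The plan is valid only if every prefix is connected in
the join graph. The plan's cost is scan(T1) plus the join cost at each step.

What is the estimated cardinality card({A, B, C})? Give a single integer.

Tables in S: A(80), B(80), C(40)
Edges inside S: C-A(d=8), C-B(d=2)
numerator = 80 * 80 * 40 = 256000
denominator = 8 * 2 = 16
card(S) = 256000 / 16 = 16000

16000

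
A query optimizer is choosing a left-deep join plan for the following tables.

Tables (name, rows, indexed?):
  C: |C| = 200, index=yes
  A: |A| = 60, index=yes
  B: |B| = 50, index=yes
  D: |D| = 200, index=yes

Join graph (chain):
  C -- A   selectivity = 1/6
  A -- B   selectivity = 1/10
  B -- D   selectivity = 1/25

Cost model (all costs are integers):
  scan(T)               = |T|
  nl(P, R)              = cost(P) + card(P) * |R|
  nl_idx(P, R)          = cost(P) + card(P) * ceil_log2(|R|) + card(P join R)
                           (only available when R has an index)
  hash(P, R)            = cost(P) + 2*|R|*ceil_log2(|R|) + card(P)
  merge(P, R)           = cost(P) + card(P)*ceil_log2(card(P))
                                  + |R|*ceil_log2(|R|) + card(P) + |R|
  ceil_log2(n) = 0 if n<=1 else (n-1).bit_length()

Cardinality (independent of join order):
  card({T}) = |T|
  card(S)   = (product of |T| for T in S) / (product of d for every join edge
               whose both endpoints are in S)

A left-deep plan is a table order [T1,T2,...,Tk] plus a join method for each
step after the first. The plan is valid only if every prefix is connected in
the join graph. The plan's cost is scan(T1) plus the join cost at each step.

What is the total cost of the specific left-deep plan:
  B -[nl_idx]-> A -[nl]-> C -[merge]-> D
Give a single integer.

212450

step 1: scan B: cost=50, card=50
step 2: join A via nl_idx
    card(P join A) = 50*60/(10) = 300
    cost = 50 + 50*6 + 300 = 650
step 3: join C via nl
    card(P join C) = 300*200/(6) = 10000
    cost = 650 + 300*200 = 60650
step 4: join D via merge
    card(P join D) = 10000*200/(25) = 80000
    cost = 60650 + 10000*14 + 200*8 + 10000 + 200 = 212450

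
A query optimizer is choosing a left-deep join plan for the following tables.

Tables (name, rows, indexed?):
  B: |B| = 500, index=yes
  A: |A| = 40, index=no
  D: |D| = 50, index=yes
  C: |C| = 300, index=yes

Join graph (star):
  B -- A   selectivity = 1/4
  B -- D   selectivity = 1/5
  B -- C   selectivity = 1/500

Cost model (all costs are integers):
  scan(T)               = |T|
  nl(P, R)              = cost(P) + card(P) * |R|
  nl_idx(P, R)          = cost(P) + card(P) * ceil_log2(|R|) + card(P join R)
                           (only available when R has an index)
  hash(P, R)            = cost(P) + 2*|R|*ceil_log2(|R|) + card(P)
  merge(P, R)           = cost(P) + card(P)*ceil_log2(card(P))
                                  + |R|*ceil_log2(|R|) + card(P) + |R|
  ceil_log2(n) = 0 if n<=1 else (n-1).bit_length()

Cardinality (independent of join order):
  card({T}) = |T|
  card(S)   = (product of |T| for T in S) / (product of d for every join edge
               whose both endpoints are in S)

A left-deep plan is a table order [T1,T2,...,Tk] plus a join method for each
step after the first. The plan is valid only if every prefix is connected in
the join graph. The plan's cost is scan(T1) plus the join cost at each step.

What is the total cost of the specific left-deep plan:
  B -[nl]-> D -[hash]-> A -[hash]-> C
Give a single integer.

step 1: scan B: cost=500, card=500
step 2: join D via nl
    card(P join D) = 500*50/(5) = 5000
    cost = 500 + 500*50 = 25500
step 3: join A via hash
    card(P join A) = 5000*40/(4) = 50000
    cost = 25500 + 2*40*6 + 5000 = 30980
step 4: join C via hash
    card(P join C) = 50000*300/(500) = 30000
    cost = 30980 + 2*300*9 + 50000 = 86380

86380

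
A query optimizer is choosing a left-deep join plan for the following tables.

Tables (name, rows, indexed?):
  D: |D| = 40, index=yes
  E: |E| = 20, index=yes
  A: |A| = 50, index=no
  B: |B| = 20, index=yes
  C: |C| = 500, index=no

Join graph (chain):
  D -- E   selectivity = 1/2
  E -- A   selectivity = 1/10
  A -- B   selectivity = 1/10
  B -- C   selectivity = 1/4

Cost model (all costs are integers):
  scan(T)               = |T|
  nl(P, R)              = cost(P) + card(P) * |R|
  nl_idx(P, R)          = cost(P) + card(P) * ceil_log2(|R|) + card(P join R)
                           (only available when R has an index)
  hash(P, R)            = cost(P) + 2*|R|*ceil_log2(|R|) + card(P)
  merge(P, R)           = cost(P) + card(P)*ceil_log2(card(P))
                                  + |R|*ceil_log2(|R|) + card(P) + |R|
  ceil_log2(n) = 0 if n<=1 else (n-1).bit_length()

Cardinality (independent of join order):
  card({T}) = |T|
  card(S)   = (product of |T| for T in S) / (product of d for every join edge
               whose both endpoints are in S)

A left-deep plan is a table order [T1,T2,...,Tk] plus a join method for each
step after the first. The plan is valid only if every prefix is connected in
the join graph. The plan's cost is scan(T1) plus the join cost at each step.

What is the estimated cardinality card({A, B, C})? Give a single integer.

12500

Tables in S: A(50), B(20), C(500)
Edges inside S: A-B(d=10), B-C(d=4)
numerator = 50 * 20 * 500 = 500000
denominator = 10 * 4 = 40
card(S) = 500000 / 40 = 12500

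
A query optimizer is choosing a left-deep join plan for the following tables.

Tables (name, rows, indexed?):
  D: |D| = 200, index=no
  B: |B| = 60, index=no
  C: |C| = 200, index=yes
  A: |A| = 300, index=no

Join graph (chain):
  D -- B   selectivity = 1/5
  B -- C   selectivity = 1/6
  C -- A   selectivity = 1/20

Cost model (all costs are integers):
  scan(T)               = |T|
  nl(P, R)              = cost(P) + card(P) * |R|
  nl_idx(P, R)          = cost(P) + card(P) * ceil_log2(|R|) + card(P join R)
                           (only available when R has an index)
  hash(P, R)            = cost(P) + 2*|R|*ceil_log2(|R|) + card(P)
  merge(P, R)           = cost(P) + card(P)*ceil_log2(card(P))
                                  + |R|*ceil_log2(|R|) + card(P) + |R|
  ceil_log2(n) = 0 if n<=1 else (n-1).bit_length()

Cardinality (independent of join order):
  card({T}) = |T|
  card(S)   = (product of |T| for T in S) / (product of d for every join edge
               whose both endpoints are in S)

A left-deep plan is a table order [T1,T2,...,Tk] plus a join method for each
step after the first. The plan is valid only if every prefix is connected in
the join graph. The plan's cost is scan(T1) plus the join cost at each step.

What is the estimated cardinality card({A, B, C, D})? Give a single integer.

Tables in S: A(300), B(60), C(200), D(200)
Edges inside S: D-B(d=5), B-C(d=6), C-A(d=20)
numerator = 300 * 60 * 200 * 200 = 720000000
denominator = 5 * 6 * 20 = 600
card(S) = 720000000 / 600 = 1200000

1200000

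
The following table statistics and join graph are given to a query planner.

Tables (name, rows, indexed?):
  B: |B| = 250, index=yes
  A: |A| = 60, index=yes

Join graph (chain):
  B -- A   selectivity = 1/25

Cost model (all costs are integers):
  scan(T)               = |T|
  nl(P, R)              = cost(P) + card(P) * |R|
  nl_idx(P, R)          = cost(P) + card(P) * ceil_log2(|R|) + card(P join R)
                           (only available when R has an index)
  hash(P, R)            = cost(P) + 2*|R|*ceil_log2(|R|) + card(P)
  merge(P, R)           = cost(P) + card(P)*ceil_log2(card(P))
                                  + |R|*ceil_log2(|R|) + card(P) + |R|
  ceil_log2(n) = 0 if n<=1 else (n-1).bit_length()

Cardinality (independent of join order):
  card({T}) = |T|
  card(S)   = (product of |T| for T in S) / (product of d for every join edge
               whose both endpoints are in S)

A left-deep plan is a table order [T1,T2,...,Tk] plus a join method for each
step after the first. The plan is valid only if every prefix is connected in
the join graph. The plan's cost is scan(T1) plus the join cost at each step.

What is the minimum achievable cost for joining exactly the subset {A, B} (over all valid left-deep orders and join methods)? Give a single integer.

1140

Selinger DP over subsets of {A,B}:
  {B}: scan cost=250, card=250
  {A}: scan cost=60, card=60
  {AB}: card=600; try (B,nl_idx)→1140, (A,hash)→1220, (A,nl_idx)→2350, (B,merge)→2730, (A,merge)→2920, (B,hash)→4120 …(+2); best=1140 via (B,nl_idx)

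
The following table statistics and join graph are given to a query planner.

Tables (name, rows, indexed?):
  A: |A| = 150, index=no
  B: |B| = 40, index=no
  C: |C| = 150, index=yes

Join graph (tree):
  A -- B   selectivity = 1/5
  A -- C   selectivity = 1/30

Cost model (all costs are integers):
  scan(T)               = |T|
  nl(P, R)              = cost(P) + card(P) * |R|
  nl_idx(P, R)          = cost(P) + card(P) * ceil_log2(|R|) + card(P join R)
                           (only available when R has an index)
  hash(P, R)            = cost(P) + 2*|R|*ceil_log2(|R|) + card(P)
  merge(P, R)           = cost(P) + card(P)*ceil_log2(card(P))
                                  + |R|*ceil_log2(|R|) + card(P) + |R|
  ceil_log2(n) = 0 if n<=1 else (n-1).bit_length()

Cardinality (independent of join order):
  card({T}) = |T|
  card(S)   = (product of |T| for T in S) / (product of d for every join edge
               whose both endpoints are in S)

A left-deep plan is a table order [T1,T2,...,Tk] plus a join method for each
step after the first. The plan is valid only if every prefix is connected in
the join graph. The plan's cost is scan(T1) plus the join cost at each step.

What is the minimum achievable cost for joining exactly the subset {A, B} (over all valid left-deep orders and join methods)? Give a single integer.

780

Selinger DP over subsets of {A,B}:
  {A}: scan cost=150, card=150
  {B}: scan cost=40, card=40
  {AB}: card=1200; try (B,hash)→780, (A,merge)→1670, (B,merge)→1780, (A,hash)→2480, (A,nl)→6040, (B,nl)→6150; best=780 via (B,hash)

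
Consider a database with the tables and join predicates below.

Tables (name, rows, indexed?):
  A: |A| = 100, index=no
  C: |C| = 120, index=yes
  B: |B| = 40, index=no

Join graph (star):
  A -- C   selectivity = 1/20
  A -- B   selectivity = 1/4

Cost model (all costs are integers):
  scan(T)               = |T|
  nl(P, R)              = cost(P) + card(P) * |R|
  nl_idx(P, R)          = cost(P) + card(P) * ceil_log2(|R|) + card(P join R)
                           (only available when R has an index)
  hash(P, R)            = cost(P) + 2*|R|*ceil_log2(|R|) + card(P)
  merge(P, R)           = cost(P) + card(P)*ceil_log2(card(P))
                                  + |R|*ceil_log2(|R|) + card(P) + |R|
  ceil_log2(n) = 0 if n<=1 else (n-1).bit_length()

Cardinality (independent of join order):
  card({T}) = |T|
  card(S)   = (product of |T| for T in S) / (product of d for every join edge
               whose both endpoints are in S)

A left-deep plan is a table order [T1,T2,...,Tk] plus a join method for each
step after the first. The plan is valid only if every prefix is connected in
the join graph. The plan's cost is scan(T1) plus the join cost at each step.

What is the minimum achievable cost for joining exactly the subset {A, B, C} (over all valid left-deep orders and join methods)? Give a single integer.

Selinger DP over subsets of {A,B,C}:
  {A}: scan cost=100, card=100
  {C}: scan cost=120, card=120
  {B}: scan cost=40, card=40
  {AC}: card=600; try (C,nl_idx)→1400, (A,hash)→1640, (C,merge)→1860, (C,hash)→1880, (A,merge)→1880, (C,nl)→12100 …(+1); best=1400 via (C,nl_idx)
  {AB}: card=1000; try (B,hash)→680, (A,merge)→1120, (B,merge)→1180, (A,hash)→1480, (A,nl)→4040, (B,nl)→4100; best=680 via (B,hash)
  {ABC}: card=6000; try (B,hash)→2480, (C,hash)→3360, (B,merge)→8280, (C,merge)→12640, (C,nl_idx)→13680, (B,nl)→25400 …(+1); best=2480 via (B,hash)

2480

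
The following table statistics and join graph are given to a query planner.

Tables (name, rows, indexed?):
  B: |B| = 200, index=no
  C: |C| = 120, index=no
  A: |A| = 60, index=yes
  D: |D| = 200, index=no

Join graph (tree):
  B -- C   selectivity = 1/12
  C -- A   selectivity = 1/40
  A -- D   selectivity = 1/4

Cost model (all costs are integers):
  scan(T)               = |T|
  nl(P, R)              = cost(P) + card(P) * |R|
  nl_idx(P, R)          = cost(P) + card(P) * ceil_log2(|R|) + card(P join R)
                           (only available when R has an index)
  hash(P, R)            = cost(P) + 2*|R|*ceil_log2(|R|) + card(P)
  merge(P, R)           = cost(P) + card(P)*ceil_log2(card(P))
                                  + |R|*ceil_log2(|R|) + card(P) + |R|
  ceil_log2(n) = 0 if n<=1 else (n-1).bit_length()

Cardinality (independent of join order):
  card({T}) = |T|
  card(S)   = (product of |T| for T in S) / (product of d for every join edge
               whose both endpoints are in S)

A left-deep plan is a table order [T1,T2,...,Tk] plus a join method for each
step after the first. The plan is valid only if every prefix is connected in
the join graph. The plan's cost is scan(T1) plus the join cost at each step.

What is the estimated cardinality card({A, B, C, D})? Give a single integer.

150000

Tables in S: A(60), B(200), C(120), D(200)
Edges inside S: B-C(d=12), C-A(d=40), A-D(d=4)
numerator = 60 * 200 * 120 * 200 = 288000000
denominator = 12 * 40 * 4 = 1920
card(S) = 288000000 / 1920 = 150000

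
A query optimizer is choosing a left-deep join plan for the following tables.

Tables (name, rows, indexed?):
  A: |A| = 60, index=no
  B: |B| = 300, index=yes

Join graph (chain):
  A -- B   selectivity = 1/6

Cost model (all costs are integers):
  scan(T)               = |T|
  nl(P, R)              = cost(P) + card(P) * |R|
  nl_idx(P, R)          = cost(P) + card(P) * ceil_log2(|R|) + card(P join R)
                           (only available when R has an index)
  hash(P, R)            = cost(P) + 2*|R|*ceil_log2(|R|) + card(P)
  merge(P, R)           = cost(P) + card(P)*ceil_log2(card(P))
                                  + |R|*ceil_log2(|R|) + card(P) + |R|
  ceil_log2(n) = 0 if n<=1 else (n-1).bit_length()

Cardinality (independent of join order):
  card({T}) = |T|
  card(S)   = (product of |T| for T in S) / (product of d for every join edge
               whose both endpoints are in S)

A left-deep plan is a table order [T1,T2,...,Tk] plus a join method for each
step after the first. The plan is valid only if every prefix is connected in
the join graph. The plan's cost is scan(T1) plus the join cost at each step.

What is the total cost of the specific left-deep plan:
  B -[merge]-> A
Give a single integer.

3720

step 1: scan B: cost=300, card=300
step 2: join A via merge
    card(P join A) = 300*60/(6) = 3000
    cost = 300 + 300*9 + 60*6 + 300 + 60 = 3720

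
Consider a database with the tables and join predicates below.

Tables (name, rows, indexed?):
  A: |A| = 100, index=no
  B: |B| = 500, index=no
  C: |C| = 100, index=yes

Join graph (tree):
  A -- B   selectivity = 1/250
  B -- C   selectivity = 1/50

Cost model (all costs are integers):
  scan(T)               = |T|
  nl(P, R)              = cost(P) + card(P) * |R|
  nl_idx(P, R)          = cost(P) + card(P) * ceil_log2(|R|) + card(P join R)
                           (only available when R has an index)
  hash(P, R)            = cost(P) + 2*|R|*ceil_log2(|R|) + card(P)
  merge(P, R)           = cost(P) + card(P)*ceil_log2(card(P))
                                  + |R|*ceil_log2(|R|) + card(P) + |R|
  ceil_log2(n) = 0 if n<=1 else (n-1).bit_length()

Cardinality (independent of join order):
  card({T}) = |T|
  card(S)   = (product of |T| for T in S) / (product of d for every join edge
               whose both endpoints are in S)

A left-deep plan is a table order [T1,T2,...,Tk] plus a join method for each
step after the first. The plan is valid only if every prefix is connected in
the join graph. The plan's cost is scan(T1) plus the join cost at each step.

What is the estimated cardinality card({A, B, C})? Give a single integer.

Tables in S: A(100), B(500), C(100)
Edges inside S: A-B(d=250), B-C(d=50)
numerator = 100 * 500 * 100 = 5000000
denominator = 250 * 50 = 12500
card(S) = 5000000 / 12500 = 400

400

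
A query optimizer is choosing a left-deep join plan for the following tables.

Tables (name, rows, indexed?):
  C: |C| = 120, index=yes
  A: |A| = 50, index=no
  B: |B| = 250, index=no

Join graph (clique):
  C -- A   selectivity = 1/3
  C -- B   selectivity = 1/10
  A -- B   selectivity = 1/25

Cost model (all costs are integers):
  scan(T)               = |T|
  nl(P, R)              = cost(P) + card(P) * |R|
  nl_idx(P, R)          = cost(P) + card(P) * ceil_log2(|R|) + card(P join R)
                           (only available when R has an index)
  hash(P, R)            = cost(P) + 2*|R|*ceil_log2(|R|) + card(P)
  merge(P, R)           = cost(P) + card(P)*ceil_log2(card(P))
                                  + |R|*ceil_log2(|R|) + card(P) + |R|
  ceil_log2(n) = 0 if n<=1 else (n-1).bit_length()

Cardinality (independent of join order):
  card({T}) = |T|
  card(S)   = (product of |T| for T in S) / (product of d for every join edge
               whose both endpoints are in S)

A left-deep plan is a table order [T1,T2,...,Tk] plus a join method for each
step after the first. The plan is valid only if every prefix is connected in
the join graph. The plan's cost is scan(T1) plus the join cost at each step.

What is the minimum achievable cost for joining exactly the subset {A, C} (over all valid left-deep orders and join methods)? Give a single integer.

Selinger DP over subsets of {A,C}:
  {C}: scan cost=120, card=120
  {A}: scan cost=50, card=50
  {AC}: card=2000; try (A,hash)→840, (C,merge)→1360, (A,merge)→1430, (C,hash)→1780, (C,nl_idx)→2400, (C,nl)→6050 …(+1); best=840 via (A,hash)

840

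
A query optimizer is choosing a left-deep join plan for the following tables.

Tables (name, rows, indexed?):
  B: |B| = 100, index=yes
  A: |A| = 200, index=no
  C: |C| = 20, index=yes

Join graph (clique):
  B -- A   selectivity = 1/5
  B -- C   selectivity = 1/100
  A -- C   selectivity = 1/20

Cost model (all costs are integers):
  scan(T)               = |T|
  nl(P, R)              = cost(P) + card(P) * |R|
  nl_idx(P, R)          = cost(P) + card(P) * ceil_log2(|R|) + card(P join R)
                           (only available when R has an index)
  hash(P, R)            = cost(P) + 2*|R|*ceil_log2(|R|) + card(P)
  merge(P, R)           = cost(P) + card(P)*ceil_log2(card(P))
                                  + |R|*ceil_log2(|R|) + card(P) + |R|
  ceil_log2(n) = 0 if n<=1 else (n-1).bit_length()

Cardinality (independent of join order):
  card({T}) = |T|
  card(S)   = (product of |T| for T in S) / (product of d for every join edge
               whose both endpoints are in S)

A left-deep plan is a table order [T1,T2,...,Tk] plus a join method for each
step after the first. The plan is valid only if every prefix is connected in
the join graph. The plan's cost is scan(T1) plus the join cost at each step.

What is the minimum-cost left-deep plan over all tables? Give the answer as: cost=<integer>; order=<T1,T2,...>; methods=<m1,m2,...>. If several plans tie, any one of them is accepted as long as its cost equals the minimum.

Selinger DP (subsets sized 1..n):
  {B}: scan cost=100, card=100
  {A}: scan cost=200, card=200
  {C}: scan cost=20, card=20
  {AB}: card=4000; try (B,hash)→1800, (A,merge)→2700, (B,merge)→2800, (A,hash)→3400, (B,nl_idx)→5600, (A,nl)→20100 …(+1); best=1800 via (B,hash)
  {BC}: card=20; try (B,nl_idx)→180, (C,hash)→400, (C,nl_idx)→620, (B,merge)→940, (C,merge)→1020, (B,hash)→1440 …(+2); best=180 via (B,nl_idx)
  {AC}: card=200; try (C,hash)→600, (C,nl_idx)→1400, (A,merge)→1940, (C,merge)→2120, (A,hash)→3240, (A,nl)→4020 …(+1); best=600 via (C,hash)
  {ABC}: card=40; try (B,nl_idx)→2040, (A,merge)→2100, (B,hash)→2200, (B,merge)→3200, (A,hash)→3400, (A,nl)→4180 …(+5); best=2040 via (B,nl_idx)

cost=2040; order=A,C,B; methods=hash,nl_idx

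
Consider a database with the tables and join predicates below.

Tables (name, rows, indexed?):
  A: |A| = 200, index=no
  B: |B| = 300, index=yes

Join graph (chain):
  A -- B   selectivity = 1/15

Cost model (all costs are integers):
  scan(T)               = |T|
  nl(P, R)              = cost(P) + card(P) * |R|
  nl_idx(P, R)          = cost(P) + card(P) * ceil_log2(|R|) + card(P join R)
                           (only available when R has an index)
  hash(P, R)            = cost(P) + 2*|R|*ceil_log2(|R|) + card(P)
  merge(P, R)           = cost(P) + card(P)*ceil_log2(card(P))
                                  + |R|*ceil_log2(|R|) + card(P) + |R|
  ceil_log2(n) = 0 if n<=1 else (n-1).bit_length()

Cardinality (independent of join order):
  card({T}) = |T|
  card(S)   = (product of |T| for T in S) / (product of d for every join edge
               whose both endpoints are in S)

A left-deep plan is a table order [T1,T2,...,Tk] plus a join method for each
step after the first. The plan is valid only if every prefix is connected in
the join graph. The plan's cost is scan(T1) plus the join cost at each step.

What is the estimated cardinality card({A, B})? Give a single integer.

4000

Tables in S: A(200), B(300)
Edges inside S: A-B(d=15)
numerator = 200 * 300 = 60000
denominator = 15 = 15
card(S) = 60000 / 15 = 4000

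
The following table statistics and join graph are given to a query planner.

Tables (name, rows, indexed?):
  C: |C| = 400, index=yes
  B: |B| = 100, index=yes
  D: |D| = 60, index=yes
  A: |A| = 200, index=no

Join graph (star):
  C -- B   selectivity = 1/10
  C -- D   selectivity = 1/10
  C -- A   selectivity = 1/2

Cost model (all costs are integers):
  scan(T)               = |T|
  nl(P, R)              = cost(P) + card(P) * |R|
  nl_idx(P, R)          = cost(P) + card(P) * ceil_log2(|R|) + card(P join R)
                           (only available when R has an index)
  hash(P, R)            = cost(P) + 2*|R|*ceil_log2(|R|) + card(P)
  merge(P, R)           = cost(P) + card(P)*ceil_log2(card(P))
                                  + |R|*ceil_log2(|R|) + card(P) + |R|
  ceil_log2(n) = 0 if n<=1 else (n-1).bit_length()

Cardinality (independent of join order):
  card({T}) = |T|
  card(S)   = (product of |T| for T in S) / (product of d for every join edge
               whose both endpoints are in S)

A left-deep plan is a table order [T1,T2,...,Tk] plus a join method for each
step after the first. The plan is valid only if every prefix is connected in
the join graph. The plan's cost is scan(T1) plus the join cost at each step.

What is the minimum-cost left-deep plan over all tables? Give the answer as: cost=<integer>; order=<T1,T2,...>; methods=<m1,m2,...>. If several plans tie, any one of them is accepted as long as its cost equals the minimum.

cost=32520; order=C,D,B,A; methods=hash,hash,hash

Selinger DP (subsets sized 1..n):
  {C}: scan cost=400, card=400
  {B}: scan cost=100, card=100
  {D}: scan cost=60, card=60
  {A}: scan cost=200, card=200
  {BC}: card=4000; try (B,hash)→2200, (C,merge)→4900, (C,nl_idx)→5000, (B,merge)→5200, (B,nl_idx)→7200, (C,hash)→7400 …(+2); best=2200 via (B,hash)
  {CD}: card=2400; try (D,hash)→1520, (C,nl_idx)→3000, (C,merge)→4480, (D,merge)→4820, (D,nl_idx)→5200, (C,hash)→7320 …(+2); best=1520 via (D,hash)
  {AC}: card=40000; try (A,hash)→4000, (C,merge)→6000, (A,merge)→6200, (C,hash)→7600, (C,nl_idx)→42000, (C,nl)→80200 …(+1); best=4000 via (A,hash)
  {BCD}: card=24000; try (B,hash)→5320, (D,hash)→6920, (B,merge)→33520, (B,nl_idx)→42320, (D,nl_idx)→50200, (D,merge)→54620 …(+2); best=5320 via (B,hash)
  {ABC}: card=400000; try (A,hash)→9400, (B,hash)→45400, (A,merge)→56000, (B,nl_idx)→684000, (B,merge)→684800, (A,nl)→802200 …(+1); best=9400 via (A,hash)
  {ACD}: card=240000; try (A,hash)→7120, (A,merge)→34520, (D,hash)→44720, (A,nl)→481520, (D,nl_idx)→484000, (D,merge)→684420 …(+1); best=7120 via (A,hash)
  {ABCD}: card=2400000; try (A,hash)→32520, (B,hash)→248520, (A,merge)→391120, (D,hash)→410120, (B,nl_idx)→4087120, (B,merge)→4567920 …(+5); best=32520 via (A,hash)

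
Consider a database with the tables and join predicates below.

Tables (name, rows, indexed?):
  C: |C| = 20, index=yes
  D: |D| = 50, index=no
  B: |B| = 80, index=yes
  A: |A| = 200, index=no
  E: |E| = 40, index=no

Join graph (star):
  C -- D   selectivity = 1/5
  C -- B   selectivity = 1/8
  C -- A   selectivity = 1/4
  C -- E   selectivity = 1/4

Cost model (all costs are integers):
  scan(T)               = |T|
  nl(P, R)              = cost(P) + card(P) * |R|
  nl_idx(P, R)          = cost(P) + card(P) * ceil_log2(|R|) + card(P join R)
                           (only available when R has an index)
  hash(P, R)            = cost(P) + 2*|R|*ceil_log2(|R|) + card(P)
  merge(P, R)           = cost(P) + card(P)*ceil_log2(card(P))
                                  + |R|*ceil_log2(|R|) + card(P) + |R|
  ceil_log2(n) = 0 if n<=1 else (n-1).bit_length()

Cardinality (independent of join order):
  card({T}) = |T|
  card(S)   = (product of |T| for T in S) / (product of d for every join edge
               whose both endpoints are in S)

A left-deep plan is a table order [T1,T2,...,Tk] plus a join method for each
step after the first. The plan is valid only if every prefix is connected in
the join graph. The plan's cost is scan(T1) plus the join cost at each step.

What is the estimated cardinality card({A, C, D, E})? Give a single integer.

100000

Tables in S: A(200), C(20), D(50), E(40)
Edges inside S: C-D(d=5), C-A(d=4), C-E(d=4)
numerator = 200 * 20 * 50 * 40 = 8000000
denominator = 5 * 4 * 4 = 80
card(S) = 8000000 / 80 = 100000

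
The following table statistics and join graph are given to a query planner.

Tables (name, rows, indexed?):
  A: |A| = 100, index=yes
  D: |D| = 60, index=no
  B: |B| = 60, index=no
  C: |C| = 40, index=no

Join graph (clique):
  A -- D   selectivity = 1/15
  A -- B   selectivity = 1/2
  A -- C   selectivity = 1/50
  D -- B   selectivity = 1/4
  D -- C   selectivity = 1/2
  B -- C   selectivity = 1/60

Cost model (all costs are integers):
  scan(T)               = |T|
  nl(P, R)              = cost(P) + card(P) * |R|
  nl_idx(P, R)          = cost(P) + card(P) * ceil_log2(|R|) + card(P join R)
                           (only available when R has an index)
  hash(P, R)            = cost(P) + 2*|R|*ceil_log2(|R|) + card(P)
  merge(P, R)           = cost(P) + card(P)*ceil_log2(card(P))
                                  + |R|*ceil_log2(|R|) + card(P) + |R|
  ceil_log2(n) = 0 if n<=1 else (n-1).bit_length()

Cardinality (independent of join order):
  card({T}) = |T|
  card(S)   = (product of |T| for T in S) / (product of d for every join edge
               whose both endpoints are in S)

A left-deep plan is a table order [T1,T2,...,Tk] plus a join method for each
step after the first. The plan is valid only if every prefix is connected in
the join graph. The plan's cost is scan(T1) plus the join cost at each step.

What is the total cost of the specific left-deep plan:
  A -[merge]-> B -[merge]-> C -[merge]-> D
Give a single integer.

41300

step 1: scan A: cost=100, card=100
step 2: join B via merge
    card(P join B) = 100*60/(2) = 3000
    cost = 100 + 100*7 + 60*6 + 100 + 60 = 1320
step 3: join C via merge
    card(P join C) = 3000*40/(50*60) = 40
    cost = 1320 + 3000*12 + 40*6 + 3000 + 40 = 40600
step 4: join D via merge
    card(P join D) = 40*60/(15*4*2) = 20
    cost = 40600 + 40*6 + 60*6 + 40 + 60 = 41300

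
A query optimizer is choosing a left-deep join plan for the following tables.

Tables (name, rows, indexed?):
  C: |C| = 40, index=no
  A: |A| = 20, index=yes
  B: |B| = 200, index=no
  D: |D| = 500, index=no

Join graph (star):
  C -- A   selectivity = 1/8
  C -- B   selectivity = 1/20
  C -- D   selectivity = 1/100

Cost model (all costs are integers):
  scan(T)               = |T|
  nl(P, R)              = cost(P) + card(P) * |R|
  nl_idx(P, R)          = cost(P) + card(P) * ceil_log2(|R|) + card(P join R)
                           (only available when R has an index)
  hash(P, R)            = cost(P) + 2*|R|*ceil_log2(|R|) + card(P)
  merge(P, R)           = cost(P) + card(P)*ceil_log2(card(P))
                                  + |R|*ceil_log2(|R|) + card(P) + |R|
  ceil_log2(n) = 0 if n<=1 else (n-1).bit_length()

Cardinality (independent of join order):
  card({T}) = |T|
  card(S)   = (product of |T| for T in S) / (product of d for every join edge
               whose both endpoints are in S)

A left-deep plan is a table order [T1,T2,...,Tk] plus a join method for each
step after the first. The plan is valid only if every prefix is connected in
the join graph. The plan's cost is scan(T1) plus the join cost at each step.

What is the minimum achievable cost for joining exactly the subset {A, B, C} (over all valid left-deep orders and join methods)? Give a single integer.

1480

Selinger DP over subsets of {A,B,C}:
  {C}: scan cost=40, card=40
  {A}: scan cost=20, card=20
  {B}: scan cost=200, card=200
  {AC}: card=100; try (A,hash)→280, (A,nl_idx)→340, (C,merge)→420, (A,merge)→440, (C,hash)→520, (C,nl)→820 …(+1); best=280 via (A,hash)
  {BC}: card=400; try (C,hash)→880, (B,merge)→2120, (C,merge)→2280, (B,hash)→3280, (B,nl)→8040, (C,nl)→8200; best=880 via (C,hash)
  {ABC}: card=1000; try (A,hash)→1480, (B,merge)→2880, (B,hash)→3580, (A,nl_idx)→3880, (A,merge)→5000, (A,nl)→8880 …(+1); best=1480 via (A,hash)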